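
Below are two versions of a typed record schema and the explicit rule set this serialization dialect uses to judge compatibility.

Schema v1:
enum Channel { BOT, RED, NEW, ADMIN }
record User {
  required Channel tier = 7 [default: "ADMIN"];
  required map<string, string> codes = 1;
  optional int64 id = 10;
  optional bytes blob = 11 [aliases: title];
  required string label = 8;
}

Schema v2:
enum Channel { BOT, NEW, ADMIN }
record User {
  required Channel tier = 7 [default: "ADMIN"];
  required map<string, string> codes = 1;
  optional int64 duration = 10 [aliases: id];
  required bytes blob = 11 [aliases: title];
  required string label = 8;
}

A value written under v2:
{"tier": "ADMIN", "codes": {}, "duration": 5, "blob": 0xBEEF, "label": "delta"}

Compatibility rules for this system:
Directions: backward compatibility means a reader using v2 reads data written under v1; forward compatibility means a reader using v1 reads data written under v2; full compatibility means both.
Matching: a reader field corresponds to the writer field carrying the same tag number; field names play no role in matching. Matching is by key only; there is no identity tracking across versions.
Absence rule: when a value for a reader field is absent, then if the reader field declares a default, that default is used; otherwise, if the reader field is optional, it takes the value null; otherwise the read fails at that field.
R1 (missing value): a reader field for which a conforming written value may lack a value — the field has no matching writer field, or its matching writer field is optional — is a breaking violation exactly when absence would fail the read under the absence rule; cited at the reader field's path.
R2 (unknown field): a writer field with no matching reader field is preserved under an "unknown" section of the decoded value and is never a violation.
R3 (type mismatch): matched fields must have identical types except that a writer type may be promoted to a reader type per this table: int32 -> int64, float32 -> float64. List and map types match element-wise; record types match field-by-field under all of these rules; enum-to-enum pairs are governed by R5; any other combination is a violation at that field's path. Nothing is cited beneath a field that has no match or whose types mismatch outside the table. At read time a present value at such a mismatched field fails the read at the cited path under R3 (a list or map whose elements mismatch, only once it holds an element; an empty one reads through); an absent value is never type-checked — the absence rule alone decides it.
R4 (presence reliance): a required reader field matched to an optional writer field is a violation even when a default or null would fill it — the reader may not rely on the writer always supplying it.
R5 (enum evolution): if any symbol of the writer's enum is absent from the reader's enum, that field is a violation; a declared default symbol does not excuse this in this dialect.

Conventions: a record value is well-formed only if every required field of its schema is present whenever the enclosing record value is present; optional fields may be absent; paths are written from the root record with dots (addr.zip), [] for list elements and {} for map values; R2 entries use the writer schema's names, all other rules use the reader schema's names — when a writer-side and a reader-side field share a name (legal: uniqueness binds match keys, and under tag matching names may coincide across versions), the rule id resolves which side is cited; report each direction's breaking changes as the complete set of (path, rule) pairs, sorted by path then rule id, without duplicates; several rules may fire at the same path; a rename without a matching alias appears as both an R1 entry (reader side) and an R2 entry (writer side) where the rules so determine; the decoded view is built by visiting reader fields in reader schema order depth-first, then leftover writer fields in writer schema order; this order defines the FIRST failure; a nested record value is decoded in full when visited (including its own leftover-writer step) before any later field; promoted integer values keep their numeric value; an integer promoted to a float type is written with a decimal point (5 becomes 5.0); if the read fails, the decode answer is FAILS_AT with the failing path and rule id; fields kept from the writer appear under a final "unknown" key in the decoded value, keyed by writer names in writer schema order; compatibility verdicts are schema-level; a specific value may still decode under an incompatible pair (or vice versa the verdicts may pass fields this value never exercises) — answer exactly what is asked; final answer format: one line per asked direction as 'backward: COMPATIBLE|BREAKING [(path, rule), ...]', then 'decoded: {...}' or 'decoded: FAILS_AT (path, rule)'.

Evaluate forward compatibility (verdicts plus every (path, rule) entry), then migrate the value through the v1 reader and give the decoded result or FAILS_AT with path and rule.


forward: COMPATIBLE []; decoded: {"tier": "ADMIN", "codes": {}, "id": 5, "blob": 0xBEEF, "label": "delta"}

arrows below run writer -> reader for User
forward for User (reader v1, writer v2):
  tier: Channel -> Channel, writer required; from tier
  codes: map<string, string> -> map<string, string>, writer required; from codes
  id: int64 -> int64, writer optional; from duration
  blob: bytes -> bytes, writer required; from blob
  label: string -> string, writer required; from label
  => forward: COMPATIBLE
decode walk for User under reader schema v1:
  tier := "ADMIN"
  codes := {}
  id := 5 (from writer duration)
  blob := 0xBEEF
  label := "delta"
  => decoded: {"tier": "ADMIN", "codes": {}, "id": 5, "blob": 0xBEEF, "label": "delta"}
remaining User differences; none change what is asked:
  field blob in record User: optional changed to required -> its effect on User is confined to the backward direction, not asked
  enum Channel (field tier in record User): symbol RED removed -> its effect on User is confined to the backward direction, not asked
  renamed field id to duration in record User (alias id declared on the renamed field) -> no rule fires on it in User's dialect; the asked verdict holds


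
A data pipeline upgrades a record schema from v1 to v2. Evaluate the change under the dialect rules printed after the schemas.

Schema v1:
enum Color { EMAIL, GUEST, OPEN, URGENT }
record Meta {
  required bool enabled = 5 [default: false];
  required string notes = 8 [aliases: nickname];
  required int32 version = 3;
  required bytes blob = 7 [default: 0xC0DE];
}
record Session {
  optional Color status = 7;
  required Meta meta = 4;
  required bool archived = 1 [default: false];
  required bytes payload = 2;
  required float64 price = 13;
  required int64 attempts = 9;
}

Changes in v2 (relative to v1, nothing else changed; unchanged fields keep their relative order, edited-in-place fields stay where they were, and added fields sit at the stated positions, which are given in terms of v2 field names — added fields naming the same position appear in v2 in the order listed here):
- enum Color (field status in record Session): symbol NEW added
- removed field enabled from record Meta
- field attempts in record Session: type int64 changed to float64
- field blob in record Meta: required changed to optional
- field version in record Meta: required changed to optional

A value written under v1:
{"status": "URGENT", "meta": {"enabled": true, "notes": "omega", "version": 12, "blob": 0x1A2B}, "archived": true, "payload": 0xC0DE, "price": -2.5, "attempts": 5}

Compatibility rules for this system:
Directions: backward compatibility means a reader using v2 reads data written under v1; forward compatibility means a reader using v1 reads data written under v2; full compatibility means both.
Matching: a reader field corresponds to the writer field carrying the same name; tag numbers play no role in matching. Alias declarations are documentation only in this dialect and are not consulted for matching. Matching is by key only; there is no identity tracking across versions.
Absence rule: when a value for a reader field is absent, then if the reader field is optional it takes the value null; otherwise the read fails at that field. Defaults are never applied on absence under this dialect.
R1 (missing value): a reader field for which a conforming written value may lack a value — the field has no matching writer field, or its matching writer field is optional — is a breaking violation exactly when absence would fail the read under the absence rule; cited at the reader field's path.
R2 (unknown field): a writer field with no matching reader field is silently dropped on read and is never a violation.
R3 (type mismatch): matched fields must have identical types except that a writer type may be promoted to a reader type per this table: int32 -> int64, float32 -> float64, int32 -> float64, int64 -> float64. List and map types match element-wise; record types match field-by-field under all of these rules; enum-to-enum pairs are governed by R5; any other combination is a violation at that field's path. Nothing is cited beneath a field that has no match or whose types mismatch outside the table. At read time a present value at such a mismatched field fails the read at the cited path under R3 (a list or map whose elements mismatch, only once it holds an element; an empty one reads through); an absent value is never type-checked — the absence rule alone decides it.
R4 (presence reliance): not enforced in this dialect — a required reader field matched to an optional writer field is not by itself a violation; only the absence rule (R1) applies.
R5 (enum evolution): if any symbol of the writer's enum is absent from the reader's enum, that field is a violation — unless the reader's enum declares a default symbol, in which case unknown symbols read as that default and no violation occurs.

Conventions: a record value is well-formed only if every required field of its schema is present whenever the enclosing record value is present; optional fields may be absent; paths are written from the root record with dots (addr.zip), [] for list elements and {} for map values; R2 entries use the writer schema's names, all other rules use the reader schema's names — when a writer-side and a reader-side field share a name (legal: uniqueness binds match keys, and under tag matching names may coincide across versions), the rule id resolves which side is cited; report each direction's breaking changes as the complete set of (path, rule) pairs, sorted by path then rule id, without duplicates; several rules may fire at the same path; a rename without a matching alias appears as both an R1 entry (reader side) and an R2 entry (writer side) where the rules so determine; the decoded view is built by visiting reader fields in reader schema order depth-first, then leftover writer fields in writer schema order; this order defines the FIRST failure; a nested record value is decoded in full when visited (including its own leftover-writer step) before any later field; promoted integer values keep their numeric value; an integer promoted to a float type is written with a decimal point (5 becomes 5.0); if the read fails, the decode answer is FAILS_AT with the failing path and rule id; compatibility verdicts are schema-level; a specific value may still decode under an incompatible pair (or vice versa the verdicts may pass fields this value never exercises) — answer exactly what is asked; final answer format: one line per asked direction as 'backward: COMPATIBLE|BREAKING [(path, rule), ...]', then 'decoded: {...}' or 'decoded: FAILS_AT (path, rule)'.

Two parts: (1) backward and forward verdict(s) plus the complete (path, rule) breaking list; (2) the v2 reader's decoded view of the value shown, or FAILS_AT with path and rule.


in Session below, arrows point writer -> reader
backward on Session — v2 reading data written by v1:
  status <- status (Color -> Color, writer optional)
  meta <- meta (Meta -> Meta, writer required)
  archived <- archived (bool -> bool, writer required)
  payload <- payload (bytes -> bytes, writer required)
  price <- price (float64 -> float64, writer required)
  attempts <- attempts (int64 -> float64, writer required)
  meta.notes <- meta.notes (string -> string, writer required)
  meta.version <- meta.version (int32 -> int32, writer required)
  meta.blob <- meta.blob (bytes -> bytes, writer required)
  meta.enabled (writer side), unknown to reader
  => backward: COMPATIBLE
forward on Session — v1 reading data written by v2:
  status <- status (Color -> Color, writer optional)
  meta <- meta (Meta -> Meta, writer required)
  archived <- archived (bool -> bool, writer required)
  payload <- payload (bytes -> bytes, writer required)
  price <- price (float64 -> float64, writer required)
  attempts <- attempts (float64 -> int64, writer required)
  meta.enabled: no writer match
  meta.notes <- meta.notes (string -> string, writer required)
  meta.version <- meta.version (int32 -> int32, writer optional)
  meta.blob <- meta.blob (bytes -> bytes, writer optional)
  rule R3 violated at attempts
  rule R1 violated at meta.blob
  rule R1 violated at meta.enabled
  rule R1 violated at meta.version
  rule R5 violated at status
  => 5 violation(s): forward is BREAKING for Session
decode (reader v2):
  status := "URGENT"
  meta.notes := "omega"
  meta.version := 12
  meta.blob := 0x1A2B
  writer meta.enabled: no reader field; dropped
  archived := true
  payload := 0xC0DE
  price := -2.5
  attempts := 5.0 (int64 -> float64)
  => decoded: {"status": "URGENT", "meta": {"notes": "omega", "version": 12, "blob": 0x1A2B}, "archived": true, "payload": 0xC0DE, "price": -2.5, "attempts": 5.0}

backward: COMPATIBLE []; forward: BREAKING [(attempts, R3), (meta.blob, R1), (meta.enabled, R1), (meta.version, R1), (status, R5)]; decoded: {"status": "URGENT", "meta": {"notes": "omega", "version": 12, "blob": 0x1A2B}, "archived": true, "payload": 0xC0DE, "price": -2.5, "attempts": 5.0}


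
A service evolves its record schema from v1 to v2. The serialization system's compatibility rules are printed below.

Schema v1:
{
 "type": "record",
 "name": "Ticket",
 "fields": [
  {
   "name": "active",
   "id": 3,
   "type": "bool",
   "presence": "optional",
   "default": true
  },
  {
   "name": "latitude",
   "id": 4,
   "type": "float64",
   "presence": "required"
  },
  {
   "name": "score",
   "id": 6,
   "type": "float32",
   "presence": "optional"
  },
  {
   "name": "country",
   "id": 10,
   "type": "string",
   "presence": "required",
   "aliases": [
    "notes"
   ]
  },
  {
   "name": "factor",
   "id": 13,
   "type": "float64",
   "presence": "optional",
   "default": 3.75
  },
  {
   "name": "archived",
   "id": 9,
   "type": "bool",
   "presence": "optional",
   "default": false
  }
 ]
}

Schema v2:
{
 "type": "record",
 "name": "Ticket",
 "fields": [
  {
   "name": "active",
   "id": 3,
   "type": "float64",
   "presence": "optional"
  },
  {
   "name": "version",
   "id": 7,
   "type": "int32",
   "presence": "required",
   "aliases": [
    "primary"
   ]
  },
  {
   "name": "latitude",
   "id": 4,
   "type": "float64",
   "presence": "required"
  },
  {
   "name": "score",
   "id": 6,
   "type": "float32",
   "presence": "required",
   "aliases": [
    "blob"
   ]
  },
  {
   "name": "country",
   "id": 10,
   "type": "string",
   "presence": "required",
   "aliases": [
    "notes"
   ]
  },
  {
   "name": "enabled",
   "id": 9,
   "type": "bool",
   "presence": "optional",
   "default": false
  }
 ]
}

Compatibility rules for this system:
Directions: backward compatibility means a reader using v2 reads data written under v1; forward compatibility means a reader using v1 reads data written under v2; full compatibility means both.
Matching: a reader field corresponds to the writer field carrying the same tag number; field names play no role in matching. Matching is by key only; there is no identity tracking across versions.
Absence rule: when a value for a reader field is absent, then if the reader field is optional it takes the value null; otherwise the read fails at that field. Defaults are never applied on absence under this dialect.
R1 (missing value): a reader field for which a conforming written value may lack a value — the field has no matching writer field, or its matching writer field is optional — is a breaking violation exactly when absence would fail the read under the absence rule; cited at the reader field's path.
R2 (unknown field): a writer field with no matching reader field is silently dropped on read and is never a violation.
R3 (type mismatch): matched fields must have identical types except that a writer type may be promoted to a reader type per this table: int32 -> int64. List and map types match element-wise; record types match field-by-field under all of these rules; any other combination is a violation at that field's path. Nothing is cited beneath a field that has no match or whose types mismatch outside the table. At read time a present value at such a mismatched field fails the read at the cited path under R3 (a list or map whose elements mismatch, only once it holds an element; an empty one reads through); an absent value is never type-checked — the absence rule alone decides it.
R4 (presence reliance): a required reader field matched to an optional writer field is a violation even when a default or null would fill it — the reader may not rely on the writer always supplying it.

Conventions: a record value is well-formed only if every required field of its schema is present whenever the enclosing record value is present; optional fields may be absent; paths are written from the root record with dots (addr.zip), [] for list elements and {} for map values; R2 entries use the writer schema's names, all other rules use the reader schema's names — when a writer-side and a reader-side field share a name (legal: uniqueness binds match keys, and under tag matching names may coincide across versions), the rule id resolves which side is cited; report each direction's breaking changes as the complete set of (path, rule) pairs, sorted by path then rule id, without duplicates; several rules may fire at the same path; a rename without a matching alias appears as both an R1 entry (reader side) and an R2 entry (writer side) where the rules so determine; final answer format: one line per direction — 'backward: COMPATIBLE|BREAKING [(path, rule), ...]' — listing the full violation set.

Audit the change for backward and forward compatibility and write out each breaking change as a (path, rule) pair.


backward: BREAKING [(active, R3), (score, R1), (score, R4), (version, R1)]; forward: BREAKING [(active, R3)]

arrows below run writer -> reader for Ticket
checking backward for Ticket: reader v2 against writer v1:
  active: bool -> float64, writer optional; from active
  no writer field matches reader version
  latitude: float64 -> float64, writer required; from latitude
  score: float32 -> float32, writer optional; from score
  country: string -> string, writer required; from country
  enabled: bool -> bool, writer optional; from archived
  writer field factor has no reader counterpart
  breaking: (active, R3)
  breaking: (score, R1)
  breaking: (score, R4)
  breaking: (version, R1)
  => backward verdict for Ticket: BREAKING, 4 violation(s)
checking forward for Ticket: reader v1 against writer v2:
  active: float64 -> bool, writer optional; from active
  latitude: float64 -> float64, writer required; from latitude
  score: float32 -> float32, writer required; from score
  country: string -> string, writer required; from country
  no writer field matches reader factor
  archived: bool -> bool, writer optional; from enabled
  writer field version has no reader counterpart
  breaking: (active, R3)
  => forward verdict for Ticket: BREAKING, 1 violation(s)


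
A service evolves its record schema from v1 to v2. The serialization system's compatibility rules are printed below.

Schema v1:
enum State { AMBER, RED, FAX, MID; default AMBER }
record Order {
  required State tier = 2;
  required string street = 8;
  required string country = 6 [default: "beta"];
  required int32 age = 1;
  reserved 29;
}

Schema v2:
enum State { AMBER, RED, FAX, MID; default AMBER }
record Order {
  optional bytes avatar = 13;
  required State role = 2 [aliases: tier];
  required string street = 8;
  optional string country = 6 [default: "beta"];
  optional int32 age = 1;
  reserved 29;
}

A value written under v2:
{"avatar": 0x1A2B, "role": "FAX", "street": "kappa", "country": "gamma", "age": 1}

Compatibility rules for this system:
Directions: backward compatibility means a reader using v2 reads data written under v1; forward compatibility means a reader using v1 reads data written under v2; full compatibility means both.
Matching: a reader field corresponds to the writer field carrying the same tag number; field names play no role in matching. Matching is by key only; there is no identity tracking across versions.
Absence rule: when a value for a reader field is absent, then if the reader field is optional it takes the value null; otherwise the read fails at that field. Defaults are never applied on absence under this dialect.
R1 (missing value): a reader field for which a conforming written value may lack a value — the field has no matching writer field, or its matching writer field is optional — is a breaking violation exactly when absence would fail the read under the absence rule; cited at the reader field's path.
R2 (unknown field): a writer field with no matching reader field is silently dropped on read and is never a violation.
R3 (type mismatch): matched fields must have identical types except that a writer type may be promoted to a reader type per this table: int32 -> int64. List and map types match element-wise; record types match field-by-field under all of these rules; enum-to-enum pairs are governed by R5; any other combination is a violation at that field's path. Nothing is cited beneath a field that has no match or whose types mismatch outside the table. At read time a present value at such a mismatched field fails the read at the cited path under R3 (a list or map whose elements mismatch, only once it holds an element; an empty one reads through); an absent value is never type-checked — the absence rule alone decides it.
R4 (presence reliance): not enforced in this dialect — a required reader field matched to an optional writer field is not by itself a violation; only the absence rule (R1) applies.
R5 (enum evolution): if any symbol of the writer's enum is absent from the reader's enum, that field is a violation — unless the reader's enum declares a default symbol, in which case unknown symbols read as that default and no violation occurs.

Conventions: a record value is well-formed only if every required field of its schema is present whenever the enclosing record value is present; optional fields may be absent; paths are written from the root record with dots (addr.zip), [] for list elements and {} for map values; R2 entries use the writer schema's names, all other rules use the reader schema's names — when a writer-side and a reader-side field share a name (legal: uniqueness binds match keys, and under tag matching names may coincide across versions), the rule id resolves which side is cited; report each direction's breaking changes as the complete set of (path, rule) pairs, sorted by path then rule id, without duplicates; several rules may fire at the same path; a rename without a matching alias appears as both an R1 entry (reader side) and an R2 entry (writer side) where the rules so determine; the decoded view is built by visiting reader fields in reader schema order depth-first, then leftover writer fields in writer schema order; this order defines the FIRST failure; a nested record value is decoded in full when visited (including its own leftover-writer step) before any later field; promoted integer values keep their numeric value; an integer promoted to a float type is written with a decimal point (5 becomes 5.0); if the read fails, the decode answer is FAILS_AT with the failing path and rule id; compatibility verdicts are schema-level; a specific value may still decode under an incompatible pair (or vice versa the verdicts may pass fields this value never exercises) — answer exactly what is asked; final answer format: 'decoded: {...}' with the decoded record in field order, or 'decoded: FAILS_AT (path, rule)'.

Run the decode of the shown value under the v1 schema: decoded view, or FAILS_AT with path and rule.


decoded: {"tier": "FAX", "street": "kappa", "country": "gamma", "age": 1}

arrows below run writer -> reader for Order
decoding the Order value with the v1 reader:
  tier := "FAX" (from writer role)
  street := "kappa"
  country := "gamma"
  age := 1
  writer avatar: unmatched, discarded
  => decoded: {"tier": "FAX", "street": "kappa", "country": "gamma", "age": 1}
diffs on Order not affecting the asked answer:
  renamed field tier to role in record Order (alias tier declared on the renamed field) -> triggers nothing under the printed rules; the Order answer is the same either way
  field country in record Order: required changed to optional -> a verdict-level change on Order — the shown value reads the same
  field age in record Order: required changed to optional -> a verdict-level change on Order — the shown value reads the same
  added field avatar to record Order: optional bytes, tag 13 (in v2 it sits immediately before role) -> triggers nothing under the printed rules; the Order answer is the same either way


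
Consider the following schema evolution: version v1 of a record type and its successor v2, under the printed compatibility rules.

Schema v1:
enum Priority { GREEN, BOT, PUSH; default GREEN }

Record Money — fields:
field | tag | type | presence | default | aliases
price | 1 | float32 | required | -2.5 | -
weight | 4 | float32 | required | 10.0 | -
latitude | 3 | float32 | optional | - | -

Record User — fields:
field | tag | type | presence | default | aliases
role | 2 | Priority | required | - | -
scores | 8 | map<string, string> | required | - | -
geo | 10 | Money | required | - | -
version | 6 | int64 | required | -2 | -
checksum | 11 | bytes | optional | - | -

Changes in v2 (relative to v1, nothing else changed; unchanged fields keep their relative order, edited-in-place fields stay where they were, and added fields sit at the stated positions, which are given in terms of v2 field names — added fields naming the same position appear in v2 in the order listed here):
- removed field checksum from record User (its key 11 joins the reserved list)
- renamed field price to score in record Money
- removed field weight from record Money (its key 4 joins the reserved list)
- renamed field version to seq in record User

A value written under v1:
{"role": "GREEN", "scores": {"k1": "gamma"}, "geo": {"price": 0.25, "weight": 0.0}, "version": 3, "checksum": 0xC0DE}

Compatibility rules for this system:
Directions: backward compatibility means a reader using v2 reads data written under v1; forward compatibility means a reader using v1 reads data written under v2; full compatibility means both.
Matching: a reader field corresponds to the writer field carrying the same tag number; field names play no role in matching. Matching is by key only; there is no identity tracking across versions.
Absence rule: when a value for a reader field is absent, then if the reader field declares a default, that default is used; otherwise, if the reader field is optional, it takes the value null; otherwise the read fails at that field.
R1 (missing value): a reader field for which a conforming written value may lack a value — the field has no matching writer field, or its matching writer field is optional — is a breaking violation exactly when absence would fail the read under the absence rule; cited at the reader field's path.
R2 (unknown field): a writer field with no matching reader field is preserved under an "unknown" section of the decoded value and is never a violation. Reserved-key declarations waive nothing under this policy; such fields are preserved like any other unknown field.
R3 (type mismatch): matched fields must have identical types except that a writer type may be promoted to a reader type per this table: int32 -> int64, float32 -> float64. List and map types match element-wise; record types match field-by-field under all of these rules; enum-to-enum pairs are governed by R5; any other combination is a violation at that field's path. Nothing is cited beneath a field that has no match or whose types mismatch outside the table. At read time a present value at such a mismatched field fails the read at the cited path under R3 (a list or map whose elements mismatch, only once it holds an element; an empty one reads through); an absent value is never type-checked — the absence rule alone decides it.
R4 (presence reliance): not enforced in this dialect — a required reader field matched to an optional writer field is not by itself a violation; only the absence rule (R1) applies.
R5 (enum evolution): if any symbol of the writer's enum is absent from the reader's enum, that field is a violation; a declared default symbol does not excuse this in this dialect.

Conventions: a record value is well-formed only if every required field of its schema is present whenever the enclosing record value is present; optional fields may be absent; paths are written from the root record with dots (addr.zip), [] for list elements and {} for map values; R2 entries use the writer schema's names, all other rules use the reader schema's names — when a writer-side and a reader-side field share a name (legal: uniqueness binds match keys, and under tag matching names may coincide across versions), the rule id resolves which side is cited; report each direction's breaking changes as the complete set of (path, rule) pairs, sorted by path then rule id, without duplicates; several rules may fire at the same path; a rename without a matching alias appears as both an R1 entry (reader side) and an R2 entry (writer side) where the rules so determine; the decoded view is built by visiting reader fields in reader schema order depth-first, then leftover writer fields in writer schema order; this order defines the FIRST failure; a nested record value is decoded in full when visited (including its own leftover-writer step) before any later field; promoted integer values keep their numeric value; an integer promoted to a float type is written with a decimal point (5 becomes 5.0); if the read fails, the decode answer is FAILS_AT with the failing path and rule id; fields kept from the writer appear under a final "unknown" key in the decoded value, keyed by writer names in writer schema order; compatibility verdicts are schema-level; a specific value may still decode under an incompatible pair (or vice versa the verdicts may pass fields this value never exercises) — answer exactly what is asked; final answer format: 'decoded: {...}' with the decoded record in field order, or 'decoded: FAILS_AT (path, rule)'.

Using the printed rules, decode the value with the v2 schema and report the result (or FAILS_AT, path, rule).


decoded: {"role": "GREEN", "scores": {"k1": "gamma"}, "geo": {"score": 0.25, "latitude": null, "unknown": {"weight": 0.0}}, "seq": 3, "unknown": {"checksum": 0xC0DE}}

the writer's type comes first in each User pair
decode walk for User under reader schema v2:
  role := "GREEN"
  scores := {"k1": "gamma"}
  geo.score := 0.25 (from writer price)
  geo.latitude := null (absent, optional -> null)
  writer geo.weight: kept under "unknown"
  seq := 3 (from writer version)
  writer checksum: kept under "unknown"
  => decoded: {"role": "GREEN", "scores": {"k1": "gamma"}, "geo": {"score": 0.25, "latitude": null, "unknown": {"weight": 0.0}}, "seq": 3, "unknown": {"checksum": 0xC0DE}}


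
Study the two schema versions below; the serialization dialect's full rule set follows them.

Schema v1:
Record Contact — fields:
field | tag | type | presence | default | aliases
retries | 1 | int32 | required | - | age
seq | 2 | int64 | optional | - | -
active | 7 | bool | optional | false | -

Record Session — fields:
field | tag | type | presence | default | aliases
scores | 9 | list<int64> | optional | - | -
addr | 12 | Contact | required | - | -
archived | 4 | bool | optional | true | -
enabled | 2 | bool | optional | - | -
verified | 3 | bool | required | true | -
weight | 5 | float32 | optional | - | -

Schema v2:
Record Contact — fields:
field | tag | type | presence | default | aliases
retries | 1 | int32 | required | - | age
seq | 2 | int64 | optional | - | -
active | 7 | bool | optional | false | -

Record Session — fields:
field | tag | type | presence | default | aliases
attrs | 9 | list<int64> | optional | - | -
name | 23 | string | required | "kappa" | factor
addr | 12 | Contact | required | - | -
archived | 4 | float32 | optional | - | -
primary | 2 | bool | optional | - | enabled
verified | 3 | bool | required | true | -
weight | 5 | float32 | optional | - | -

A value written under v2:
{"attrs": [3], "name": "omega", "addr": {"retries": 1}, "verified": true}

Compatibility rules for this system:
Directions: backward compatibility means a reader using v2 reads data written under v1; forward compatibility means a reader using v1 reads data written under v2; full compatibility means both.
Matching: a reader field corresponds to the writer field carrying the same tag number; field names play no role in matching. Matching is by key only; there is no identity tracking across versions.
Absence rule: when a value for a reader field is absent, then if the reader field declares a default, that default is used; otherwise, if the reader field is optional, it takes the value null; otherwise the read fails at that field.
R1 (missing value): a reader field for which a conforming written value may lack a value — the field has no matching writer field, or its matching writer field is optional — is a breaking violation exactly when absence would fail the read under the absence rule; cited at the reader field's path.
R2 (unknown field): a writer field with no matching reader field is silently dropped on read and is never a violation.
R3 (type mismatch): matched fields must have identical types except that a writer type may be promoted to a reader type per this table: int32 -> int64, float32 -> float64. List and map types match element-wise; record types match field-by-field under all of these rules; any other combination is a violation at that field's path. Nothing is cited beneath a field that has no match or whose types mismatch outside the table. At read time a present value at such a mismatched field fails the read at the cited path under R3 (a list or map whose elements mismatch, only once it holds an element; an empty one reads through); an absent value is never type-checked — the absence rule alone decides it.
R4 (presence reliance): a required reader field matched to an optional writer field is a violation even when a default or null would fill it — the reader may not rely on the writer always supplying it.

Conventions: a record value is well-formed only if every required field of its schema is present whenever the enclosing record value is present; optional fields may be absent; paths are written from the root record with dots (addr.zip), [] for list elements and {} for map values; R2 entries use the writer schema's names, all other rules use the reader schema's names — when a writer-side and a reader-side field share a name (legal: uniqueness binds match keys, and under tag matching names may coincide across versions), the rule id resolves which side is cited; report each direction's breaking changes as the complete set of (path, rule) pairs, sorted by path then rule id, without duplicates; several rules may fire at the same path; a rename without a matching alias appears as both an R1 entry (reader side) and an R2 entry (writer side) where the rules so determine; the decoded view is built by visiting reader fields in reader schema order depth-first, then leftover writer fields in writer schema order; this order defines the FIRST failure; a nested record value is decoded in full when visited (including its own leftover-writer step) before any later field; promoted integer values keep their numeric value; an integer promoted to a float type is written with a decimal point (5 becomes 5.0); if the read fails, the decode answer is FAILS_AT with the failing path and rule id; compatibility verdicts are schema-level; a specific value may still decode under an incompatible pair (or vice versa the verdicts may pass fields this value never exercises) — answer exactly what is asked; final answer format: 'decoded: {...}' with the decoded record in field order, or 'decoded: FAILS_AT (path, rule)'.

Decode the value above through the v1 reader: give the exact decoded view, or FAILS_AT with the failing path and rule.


in Session below, arrows point writer -> reader
decode walk for Session under reader schema v1:
  scores := [3] (from writer attrs)
  addr.retries := 1
  addr.seq := null (missing; optional => null)
  addr.active := false (missing; default applied)
  archived := true (missing; default applied)
  enabled := null (missing; optional => null)
  verified := true
  weight := null (missing; optional => null)
  writer name: no reader field; dropped
  => decoded: {"scores": [3], "addr": {"retries": 1, "seq": null, "active": false}, "archived": true, "enabled": null, "verified": true, "weight": null}
diffs on Session not affecting the asked answer:
  added field name to record Session: required string, tag 23, default "kappa" (in v2 it sits immediately before addr) -> no rule fires on it and the decoded Session view is identical with or without it
  renamed field enabled to primary in record Session (alias enabled declared on the renamed field) -> no rule fires on it and the decoded Session view is identical with or without it
  field archived in record Session: type bool changed to float32 (its default is dropped) -> schema-level compatibility only; this Session value's decode is unchanged
  renamed field scores to attrs in record Session -> no rule fires on it and the decoded Session view is identical with or without it

decoded: {"scores": [3], "addr": {"retries": 1, "seq": null, "active": false}, "archived": true, "enabled": null, "verified": true, "weight": null}


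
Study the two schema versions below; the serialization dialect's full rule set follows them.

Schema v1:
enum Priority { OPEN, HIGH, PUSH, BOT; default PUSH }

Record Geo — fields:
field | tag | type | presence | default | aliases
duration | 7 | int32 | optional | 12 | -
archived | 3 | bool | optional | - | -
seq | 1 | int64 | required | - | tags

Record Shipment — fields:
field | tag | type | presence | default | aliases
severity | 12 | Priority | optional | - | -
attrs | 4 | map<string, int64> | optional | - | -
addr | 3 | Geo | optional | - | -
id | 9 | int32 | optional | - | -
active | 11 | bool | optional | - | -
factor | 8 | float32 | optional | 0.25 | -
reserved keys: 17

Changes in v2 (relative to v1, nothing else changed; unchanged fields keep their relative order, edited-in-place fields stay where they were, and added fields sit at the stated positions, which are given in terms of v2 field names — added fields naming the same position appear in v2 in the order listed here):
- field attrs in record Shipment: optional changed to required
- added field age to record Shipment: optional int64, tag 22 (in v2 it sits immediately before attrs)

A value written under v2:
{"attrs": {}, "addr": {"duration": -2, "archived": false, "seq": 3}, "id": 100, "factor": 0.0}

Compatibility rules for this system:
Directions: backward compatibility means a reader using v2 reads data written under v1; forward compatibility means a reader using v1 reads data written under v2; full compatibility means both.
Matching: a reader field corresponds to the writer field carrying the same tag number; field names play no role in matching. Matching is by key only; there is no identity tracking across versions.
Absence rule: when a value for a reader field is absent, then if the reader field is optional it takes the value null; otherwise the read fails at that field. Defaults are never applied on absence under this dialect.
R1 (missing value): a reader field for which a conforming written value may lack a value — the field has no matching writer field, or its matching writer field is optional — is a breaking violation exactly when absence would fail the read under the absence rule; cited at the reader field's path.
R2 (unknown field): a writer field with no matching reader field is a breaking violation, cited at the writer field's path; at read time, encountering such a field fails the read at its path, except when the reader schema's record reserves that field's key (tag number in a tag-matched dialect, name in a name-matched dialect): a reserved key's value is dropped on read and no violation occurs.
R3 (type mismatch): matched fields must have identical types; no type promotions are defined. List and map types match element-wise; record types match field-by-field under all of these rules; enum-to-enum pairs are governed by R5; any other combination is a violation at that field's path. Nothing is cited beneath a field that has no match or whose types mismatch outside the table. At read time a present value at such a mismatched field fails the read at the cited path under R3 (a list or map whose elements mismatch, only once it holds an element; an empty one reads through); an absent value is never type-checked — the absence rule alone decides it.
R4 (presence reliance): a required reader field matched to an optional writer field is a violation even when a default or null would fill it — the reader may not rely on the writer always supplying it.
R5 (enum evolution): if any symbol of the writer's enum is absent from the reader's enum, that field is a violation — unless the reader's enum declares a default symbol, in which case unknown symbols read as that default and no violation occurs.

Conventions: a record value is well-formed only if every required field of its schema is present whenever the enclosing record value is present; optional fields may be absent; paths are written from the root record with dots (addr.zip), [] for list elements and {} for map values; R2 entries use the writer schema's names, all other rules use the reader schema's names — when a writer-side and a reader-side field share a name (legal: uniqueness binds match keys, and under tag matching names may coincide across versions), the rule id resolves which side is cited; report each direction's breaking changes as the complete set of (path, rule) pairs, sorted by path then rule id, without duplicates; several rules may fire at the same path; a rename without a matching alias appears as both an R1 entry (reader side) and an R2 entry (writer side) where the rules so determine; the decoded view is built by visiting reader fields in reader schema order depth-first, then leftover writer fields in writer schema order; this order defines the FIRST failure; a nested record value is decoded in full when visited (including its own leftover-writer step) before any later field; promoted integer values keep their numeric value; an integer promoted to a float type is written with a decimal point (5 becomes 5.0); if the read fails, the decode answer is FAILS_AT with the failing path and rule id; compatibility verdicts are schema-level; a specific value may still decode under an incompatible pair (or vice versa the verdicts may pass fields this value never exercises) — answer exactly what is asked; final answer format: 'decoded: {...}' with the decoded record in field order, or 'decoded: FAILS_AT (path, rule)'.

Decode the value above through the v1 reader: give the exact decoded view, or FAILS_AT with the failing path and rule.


decoded: {"severity": null, "attrs": {}, "addr": {"duration": -2, "archived": false, "seq": 3}, "id": 100, "active": null, "factor": 0.0}

the writer's type comes first in each Shipment pair
decoding the Shipment value with the v1 reader:
  severity := null (not supplied -> null)
  attrs := {}
  addr.duration := -2
  addr.archived := false
  addr.seq := 3
  id := 100
  active := null (not supplied -> null)
  factor := 0.0
  => decoded: {"severity": null, "attrs": {}, "addr": {"duration": -2, "archived": false, "seq": 3}, "id": 100, "active": null, "factor": 0.0}
remaining Shipment differences; none change what is asked:
  field attrs in record Shipment: optional changed to required -> a verdict-level change on Shipment — the shown value reads the same
  added field age to record Shipment: optional int64, tag 22 (in v2 it sits immediately before attrs) -> a verdict-level change on Shipment — the shown value reads the same
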